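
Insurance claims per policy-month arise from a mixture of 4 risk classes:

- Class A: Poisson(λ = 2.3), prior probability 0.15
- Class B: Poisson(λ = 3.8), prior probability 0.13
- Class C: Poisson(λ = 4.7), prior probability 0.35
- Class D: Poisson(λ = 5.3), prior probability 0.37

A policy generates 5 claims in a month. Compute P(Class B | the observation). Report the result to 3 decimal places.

0.126

Posterior ∝ prior × likelihood, so P(k | x) ∝ π_k f_k(x); normalise over all components.
Component likelihoods at x = 5 claims:
  f_A = 0.053775
  f_B = 0.147713
  f_C = 0.17383
  f_D = 0.173955
Prior × likelihood for each component:
  π_A·f_A = 0.15 × 0.053775 = 0.00806625
  π_B·f_B = 0.13 × 0.147713 = 0.0192026
  π_C·f_C = 0.35 × 0.17383 = 0.0608404
  π_D·f_D = 0.37 × 0.173955 = 0.0643634
Normaliser: 0.00806625 + 0.0192026 + 0.0608404 + 0.0643634 = 0.152473
P(Class B | 5 claims) = 0.0192026 / 0.152473 ≈ 0.126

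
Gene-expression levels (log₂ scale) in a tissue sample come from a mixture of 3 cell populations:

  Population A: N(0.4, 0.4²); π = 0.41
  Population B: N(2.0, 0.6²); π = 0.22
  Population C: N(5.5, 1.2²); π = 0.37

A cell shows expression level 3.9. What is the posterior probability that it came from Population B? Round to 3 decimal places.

Posterior ∝ prior × likelihood, so P(k | x) ∝ π_k f_k(x); normalise over all components.
Normal densities:
  L_A = (1/(0.4·√(2π)))·exp(−(3.9−0.4)²/(2·0.4²)) = 0.997356·exp(-38.28125) = 2.36328e-17
  L_B = (1/(0.6·√(2π)))·exp(−(3.9−2.0)²/(2·0.6²)) = 0.664904·exp(-5.01389) = 0.00441829
  L_C = (1/(1.2·√(2π)))·exp(−(3.9−5.5)²/(2·1.2²)) = 0.332452·exp(-0.88889) = 0.136675
Prior × likelihood for each component:
  π_A·L_A = 0.41 × 2.36328e-17 = 9.68943e-18
  π_B·L_B = 0.22 × 0.00441829 = 0.000972025
  π_C·L_C = 0.37 × 0.136675 = 0.0505698
Normaliser: 9.68943e-18 + 0.000972025 + 0.0505698 = 0.0515418
P(Population B | 3.9) ≈ 0.019

0.019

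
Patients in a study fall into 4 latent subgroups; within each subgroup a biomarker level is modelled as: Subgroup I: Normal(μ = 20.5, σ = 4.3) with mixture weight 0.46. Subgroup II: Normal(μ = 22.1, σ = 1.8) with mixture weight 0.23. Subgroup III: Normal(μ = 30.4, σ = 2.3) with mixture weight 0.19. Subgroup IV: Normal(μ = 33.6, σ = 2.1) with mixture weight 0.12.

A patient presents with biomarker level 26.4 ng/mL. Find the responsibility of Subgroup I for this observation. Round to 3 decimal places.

Posterior ∝ prior × likelihood, so P(k | x) ∝ π_k f_k(x); normalise over all components.
Evaluate each component's likelihood at the observed value:
  p_I = (1/(4.3·√(2π)))·exp(−(26.4−20.5)²/(2·4.3²)) = 0.092777·exp(-0.94132) = 0.0361936
  p_II = (1/(1.8·√(2π)))·exp(−(26.4−22.1)²/(2·1.8²)) = 0.221635·exp(-2.85340) = 0.0127769
  p_III = (1/(2.3·√(2π)))·exp(−(26.4−30.4)²/(2·2.3²)) = 0.173453·exp(-1.51229) = 0.03823
  p_IV = (1/(2.1·√(2π)))·exp(−(26.4−33.6)²/(2·2.1²)) = 0.189973·exp(-5.87755) = 0.000532234
Unnormalised posteriors:
  π_I·p_I = 0.46 × 0.0361936 = 0.0166491
  π_II·p_II = 0.23 × 0.0127769 = 0.00293868
  π_III·p_III = 0.19 × 0.03823 = 0.0072637
  π_IV·p_IV = 0.12 × 0.000532234 = 6.38681e-05
Sum: 0.0166491 + 0.00293868 + 0.0072637 + 6.38681e-05 = 0.0269153
So the posterior for Subgroup I is 0.0166491 / 0.0269153 ≈ 0.619.

0.619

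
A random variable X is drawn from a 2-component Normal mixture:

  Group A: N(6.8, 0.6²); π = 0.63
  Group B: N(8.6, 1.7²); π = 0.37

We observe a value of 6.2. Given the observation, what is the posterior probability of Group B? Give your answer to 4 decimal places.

0.1120

The responsibility of component k is π_k f_k(x) divided by Σ_j π_j f_j(x).
Normal densities:
  f_A = 0.403285
  f_B = 0.0866302
Weight by the priors:
  π_A·f_A = 0.63 × 0.403285 = 0.254069
  π_B·f_B = 0.37 × 0.0866302 = 0.0320532
Normaliser: 0.254069 + 0.0320532 = 0.286122
Responsibility of Group B: 0.0320532 / 0.286122 ≈ 0.1120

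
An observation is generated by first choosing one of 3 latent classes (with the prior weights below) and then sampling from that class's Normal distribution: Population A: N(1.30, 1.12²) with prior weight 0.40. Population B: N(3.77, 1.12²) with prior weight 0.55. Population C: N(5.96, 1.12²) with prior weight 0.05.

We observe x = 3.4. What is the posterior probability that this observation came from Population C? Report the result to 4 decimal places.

0.0062

P(component k | x) = π_k·f_k(x) / marginal(x), where marginal(x) = Σ_j π_j·f_j(x).
Evaluate each component's likelihood at the observed value:
  p_A = 0.0614163
  p_B = 0.337282
  p_C = 0.0261342
Weight by the priors:
  π_A·p_A = 0.40 × 0.0614163 = 0.0245665
  π_B·p_B = 0.55 × 0.337282 = 0.185505
  π_C·p_C = 0.05 × 0.0261342 = 0.00130671
Normaliser: 0.0245665 + 0.185505 + 0.00130671 = 0.211378
P(Population C | x) ≈ 0.0062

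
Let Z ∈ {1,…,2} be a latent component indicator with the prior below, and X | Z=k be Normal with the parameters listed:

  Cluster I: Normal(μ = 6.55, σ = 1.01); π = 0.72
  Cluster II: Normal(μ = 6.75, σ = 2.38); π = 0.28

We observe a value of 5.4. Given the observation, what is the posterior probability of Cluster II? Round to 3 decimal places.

By Bayes' theorem, P(k | x) = π_k f_k(x) / Σ_j π_j f_j(x).
Evaluate each component's likelihood at the observed value:
  L_I = 0.206571
  L_II = 0.142714
Multiply by the mixture weights:
  π_I·L_I = 0.72 × 0.206571 = 0.148731
  π_II·L_II = 0.28 × 0.142714 = 0.0399599
Marginal: 0.148731 + 0.0399599 = 0.188691
Responsibility of Cluster II: 0.0399599 / 0.188691 ≈ 0.212

0.212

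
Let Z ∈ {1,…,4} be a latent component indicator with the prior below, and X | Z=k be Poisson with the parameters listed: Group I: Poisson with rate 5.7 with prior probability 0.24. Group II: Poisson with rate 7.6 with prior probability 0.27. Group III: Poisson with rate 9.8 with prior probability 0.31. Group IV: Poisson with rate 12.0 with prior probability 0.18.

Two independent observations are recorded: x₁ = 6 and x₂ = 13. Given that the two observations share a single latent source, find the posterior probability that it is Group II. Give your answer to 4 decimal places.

P(component k | x) = π_k·f_k(x) / marginal(x), where marginal(x) = Σ_j π_j·f_j(x).
Since both observations come from the same component, the likelihood for component k is f_k(x₁)·f_k(x₂).
  L_I = [e^(−5.7)·5.7^6/6! = 0.159382] × [0.00360259] = 0.000574186
  L_II = [e^(−7.6)·7.6^6/6! = 0.13394] × [0.0226808] = 0.00303787
  L_III = [e^(−9.8)·9.8^6/6! = 0.0682241] × [0.0684814] = 0.00467209
  L_IV = [e^(−12.0)·12.0^6/6! = 0.0254813] × [0.10557] = 0.00269007
Weight by the priors:
  π_I·L_I = 0.24 × 0.000574186 = 0.000137805
  π_II·L_II = 0.27 × 0.00303787 = 0.000820225
  π_III·L_III = 0.31 × 0.00467209 = 0.00144835
  π_IV·L_IV = 0.18 × 0.00269007 = 0.000484212
Sum: 0.000137805 + 0.000820225 + 0.00144835 + 0.000484212 = 0.00289059
P(Group II | x₁,x₂) = 0.000820225 / 0.00289059 ≈ 0.2838

0.2838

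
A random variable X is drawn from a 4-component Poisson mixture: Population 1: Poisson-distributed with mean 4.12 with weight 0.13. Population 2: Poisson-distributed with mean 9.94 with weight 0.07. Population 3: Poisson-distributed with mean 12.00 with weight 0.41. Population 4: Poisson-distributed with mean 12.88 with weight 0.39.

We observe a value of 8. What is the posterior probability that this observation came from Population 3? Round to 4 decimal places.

0.4643

By Bayes' theorem, P(k | x) = π_k f_k(x) / Σ_j π_j f_j(x).
Poisson probabilities:
  L_1 = 0.0334475
  L_2 = 0.113942
  L_3 = 0.0655233
  L_4 = 0.0478733
Prior × likelihood for each component:
  π_1·L_1 = 0.13 × 0.0334475 = 0.00434818
  π_2·L_2 = 0.07 × 0.113942 = 0.00797593
  π_3·L_3 = 0.41 × 0.0655233 = 0.0268645
  π_4·L_4 = 0.39 × 0.0478733 = 0.0186706
Sum: 0.00434818 + 0.00797593 + 0.0268645 + 0.0186706 = 0.0578592
Responsibility of Population 3: 0.0268645 / 0.0578592 ≈ 0.4643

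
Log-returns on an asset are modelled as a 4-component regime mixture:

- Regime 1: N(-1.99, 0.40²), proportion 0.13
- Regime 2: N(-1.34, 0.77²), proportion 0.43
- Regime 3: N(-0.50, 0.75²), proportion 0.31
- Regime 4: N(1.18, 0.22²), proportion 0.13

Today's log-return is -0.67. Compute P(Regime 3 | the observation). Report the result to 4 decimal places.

By Bayes' theorem, P(k | x) = π_k f_k(x) / Σ_j π_j f_j(x).
Evaluate each component's likelihood at the observed value:
  L_1 = (1/(0.40·√(2π)))·exp(−(-0.67−-1.99)²/(2·0.40²)) = 0.997356·exp(-5.44500) = 0.00430642
  L_2 = (1/(0.77·√(2π)))·exp(−(-0.67−-1.34)²/(2·0.77²)) = 0.518107·exp(-0.37856) = 0.354823
  L_3 = (1/(0.75·√(2π)))·exp(−(-0.67−-0.50)²/(2·0.75²)) = 0.531923·exp(-0.02569) = 0.518433
  L_4 = (1/(0.22·√(2π)))·exp(−(-0.67−1.18)²/(2·0.22²)) = 1.813374·exp(-35.35640) = 8.00564e-16
Weight by the priors:
  π_1·L_1 = 0.13 × 0.00430642 = 0.000559835
  π_2·L_2 = 0.43 × 0.354823 = 0.152574
  π_3·L_3 = 0.31 × 0.518433 = 0.160714
  π_4·L_4 = 0.13 × 8.00564e-16 = 1.04073e-16
Normaliser: 0.000559835 + 0.152574 + 0.160714 + 1.04073e-16 = 0.313848
So the posterior for Regime 3 is 0.160714 / 0.313848 ≈ 0.5121.

0.5121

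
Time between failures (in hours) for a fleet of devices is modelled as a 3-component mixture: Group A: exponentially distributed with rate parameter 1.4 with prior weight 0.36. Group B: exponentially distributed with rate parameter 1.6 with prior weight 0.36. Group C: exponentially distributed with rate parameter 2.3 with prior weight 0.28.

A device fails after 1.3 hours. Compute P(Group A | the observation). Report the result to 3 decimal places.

0.439

Apply Bayes' rule: the posterior for each component is proportional to its prior times its likelihood at x.
Exponential densities:
  f_A = 0.226836
  f_B = 0.199888
  f_C = 0.115661
Prior × likelihood for each component:
  P(Z=A)·f_A = 0.36 × 0.226836 = 0.081661
  P(Z=B)·f_B = 0.36 × 0.199888 = 0.0719598
  P(Z=C)·f_C = 0.28 × 0.115661 = 0.0323851
Evidence: 0.081661 + 0.0719598 + 0.0323851 = 0.186006
P(Group A | 1.3 hours) ≈ 0.439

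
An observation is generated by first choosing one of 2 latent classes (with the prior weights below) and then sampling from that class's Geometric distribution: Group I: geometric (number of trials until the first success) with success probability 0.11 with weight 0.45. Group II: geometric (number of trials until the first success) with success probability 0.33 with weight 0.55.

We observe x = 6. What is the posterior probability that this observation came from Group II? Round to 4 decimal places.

0.4699

By Bayes' theorem, P(k | x) = w_k f_k(x) / Σ_j w_j f_j(x).
Geometric probabilities:
  p_I = 0.11·(1−0.11)^5 = 0.11·0.558406 = 0.0614247
  p_II = 0.33·(1−0.33)^5 = 0.33·0.135013 = 0.0445541
Prior × likelihood for each component:
  w_I·p_I = 0.45 × 0.0614247 = 0.0276411
  w_II·p_II = 0.55 × 0.0445541 = 0.0245048
Normaliser: 0.0276411 + 0.0245048 = 0.0521459
Responsibility of Group II: 0.0245048 / 0.0521459 ≈ 0.4699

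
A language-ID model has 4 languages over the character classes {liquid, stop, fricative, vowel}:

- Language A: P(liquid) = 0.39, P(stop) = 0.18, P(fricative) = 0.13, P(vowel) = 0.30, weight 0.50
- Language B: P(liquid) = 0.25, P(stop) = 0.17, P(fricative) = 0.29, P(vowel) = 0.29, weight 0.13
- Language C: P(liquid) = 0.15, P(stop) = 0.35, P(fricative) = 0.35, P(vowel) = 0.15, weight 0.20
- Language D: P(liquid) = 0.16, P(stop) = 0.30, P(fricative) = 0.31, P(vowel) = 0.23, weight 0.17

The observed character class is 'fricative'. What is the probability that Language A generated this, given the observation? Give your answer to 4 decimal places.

0.2884

The responsibility of component k is π_k f_k(x) divided by Σ_j π_j f_j(x).
Component likelihoods at x = 'fricative':
  p_A = P(fricative | comp) = 0.13
  p_B = P(fricative | comp) = 0.29
  p_C = P(fricative | comp) = 0.35
  p_D = P(fricative | comp) = 0.31
Weight by the priors:
  π_A·p_A = 0.50 × 0.13 = 0.065
  π_B·p_B = 0.13 × 0.29 = 0.0377
  π_C·p_C = 0.20 × 0.35 = 0.07
  π_D·p_D = 0.17 × 0.31 = 0.0527
Normaliser: 0.065 + 0.0377 + 0.07 + 0.0527 = 0.2254
Responsibility of Language A: 0.065 / 0.2254 ≈ 0.2884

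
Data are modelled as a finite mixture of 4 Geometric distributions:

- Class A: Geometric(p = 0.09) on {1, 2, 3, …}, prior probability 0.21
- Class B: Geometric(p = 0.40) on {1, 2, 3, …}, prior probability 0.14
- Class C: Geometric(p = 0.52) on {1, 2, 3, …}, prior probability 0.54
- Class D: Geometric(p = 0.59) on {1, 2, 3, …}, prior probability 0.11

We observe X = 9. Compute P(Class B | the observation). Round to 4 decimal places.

0.0881

Posterior ∝ prior × likelihood, so P(k | x) ∝ π_k f_k(x); normalise over all components.
Component likelihoods at x = 9:
  p_A = 0.0423227
  p_B = 0.00671846
  p_C = 0.00146532
  p_D = 0.000471111
Unnormalised posteriors:
  π_A·p_A = 0.21 × 0.0423227 = 0.00888777
  π_B·p_B = 0.14 × 0.00671846 = 0.000940585
  π_C·p_C = 0.54 × 0.00146532 = 0.000791274
  π_D·p_D = 0.11 × 0.000471111 = 5.18222e-05
Normaliser: 0.00888777 + 0.000940585 + 0.000791274 + 5.18222e-05 = 0.0106715
Responsibility of Class B: 0.000940585 / 0.0106715 ≈ 0.0881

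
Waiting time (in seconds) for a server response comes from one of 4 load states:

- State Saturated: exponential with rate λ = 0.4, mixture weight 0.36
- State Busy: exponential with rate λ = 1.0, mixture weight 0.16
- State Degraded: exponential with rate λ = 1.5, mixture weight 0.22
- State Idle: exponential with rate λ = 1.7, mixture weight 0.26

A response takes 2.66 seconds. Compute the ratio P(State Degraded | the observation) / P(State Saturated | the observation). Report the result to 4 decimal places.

Posterior odds = (π_i f_i(x)) / (π_j f_j(x)); the normalising sum cancels.
Exponential densities:
  L_Saturated = 0.4·e^(−0.4·2.66) = 0.4·e^(−1.0640) = 0.138029
  L_Busy = 1.0·e^(−1.0·2.66) = 1.0·e^(−2.6600) = 0.0699482
  L_Degraded = 1.5·e^(−1.5·2.66) = 1.5·e^(−3.9900) = 0.0277496
  L_Idle = 1.7·e^(−1.7·2.66) = 1.7·e^(−4.5220) = 0.0184744
Posterior odds = (π_Degraded·L_Degraded) / (π_Saturated·L_Saturated) = (0.22·0.0277496) / (0.36·0.138029) = 0.00610491 / 0.0496905 ≈ 0.1229

0.1229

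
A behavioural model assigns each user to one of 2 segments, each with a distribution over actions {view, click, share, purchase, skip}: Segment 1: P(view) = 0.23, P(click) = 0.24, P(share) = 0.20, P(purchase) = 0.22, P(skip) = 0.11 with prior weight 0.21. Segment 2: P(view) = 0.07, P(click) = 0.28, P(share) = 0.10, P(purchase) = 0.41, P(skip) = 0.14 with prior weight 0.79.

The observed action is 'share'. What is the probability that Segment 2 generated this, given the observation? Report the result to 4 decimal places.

0.6529

The responsibility of component k is P(Z=k) f_k(x) divided by Σ_j P(Z=j) f_j(x).
Component likelihoods at x = 'share':
  p_1 = 0.2
  p_2 = 0.1
Prior × likelihood for each component:
  P(Z=1)·p_1 = 0.21 × 0.2 = 0.042
  P(Z=2)·p_2 = 0.79 × 0.1 = 0.079
Normaliser: 0.042 + 0.079 = 0.121
P(Segment 2 | x) ≈ 0.6529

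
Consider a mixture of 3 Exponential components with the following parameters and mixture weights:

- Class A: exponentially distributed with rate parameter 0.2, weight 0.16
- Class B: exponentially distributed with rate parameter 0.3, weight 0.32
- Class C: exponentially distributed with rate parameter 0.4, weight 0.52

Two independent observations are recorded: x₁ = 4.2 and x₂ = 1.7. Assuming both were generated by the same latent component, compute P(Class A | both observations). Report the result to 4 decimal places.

The responsibility of component k is π_k f_k(x) divided by Σ_j π_j f_j(x).
Since both observations come from the same component, the likelihood for component k is f_k(x₁)·f_k(x₂).
  f_A = [0.2·e^(−0.2·4.2) = 0.2·e^(−0.8400) = 0.0863421] × [0.142354] = 0.0122911
  f_B = [0.3·e^(−0.3·4.2) = 0.3·e^(−1.2600) = 0.0850962] × [0.180149] = 0.01533
  f_C = [0.4·e^(−0.4·4.2) = 0.4·e^(−1.6800) = 0.0745496] × [0.202647] = 0.0151072
Multiply by the mixture weights:
  π_A·f_A = 0.16 × 0.0122911 = 0.00196658
  π_B·f_B = 0.32 × 0.01533 = 0.00490559
  π_C·f_C = 0.52 × 0.0151072 = 0.00785576
Evidence: 0.00196658 + 0.00490559 + 0.00785576 = 0.0147279
Responsibility of Class A: 0.00196658 / 0.0147279 ≈ 0.1335

0.1335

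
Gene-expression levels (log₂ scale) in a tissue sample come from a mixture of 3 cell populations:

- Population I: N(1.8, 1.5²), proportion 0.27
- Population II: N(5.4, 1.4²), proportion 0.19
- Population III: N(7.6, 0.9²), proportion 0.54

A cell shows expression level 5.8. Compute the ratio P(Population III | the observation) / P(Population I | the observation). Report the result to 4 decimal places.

15.7924

Since P(k|x) ∝ w_k f_k(x), the posterior odds are w_i f_i(x) / (w_j f_j(x)).
Component likelihoods at x = 5.8:
  p_I = (1/(1.5·√(2π)))·exp(−(5.8−1.8)²/(2·1.5²)) = 0.265962·exp(-3.55556) = 0.00759732
  p_II = (1/(1.4·√(2π)))·exp(−(5.8−5.4)²/(2·1.4²)) = 0.284959·exp(-0.04082) = 0.273562
  p_III = (1/(0.9·√(2π)))·exp(−(5.8−7.6)²/(2·0.9²)) = 0.443269·exp(-2.00000) = 0.05999
0.0323946 / 0.00205128 ≈ 15.7924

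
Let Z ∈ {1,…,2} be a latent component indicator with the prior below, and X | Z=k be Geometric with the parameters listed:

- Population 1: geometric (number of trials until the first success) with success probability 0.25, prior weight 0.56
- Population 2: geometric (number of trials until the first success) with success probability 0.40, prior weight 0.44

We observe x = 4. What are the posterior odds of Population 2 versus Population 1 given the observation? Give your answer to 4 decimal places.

0.6437

The posterior odds equal the prior odds times the likelihood ratio: (π_i/π_j)·(f_i(x)/f_j(x)).
Evaluate each component's likelihood at the observed value:
  L_1 = 0.105469
  L_2 = 0.0864
Posterior odds = (π_2·L_2) / (π_1·L_1) = (0.44·0.0864) / (0.56·0.105469) = 0.038016 / 0.0590625 ≈ 0.6437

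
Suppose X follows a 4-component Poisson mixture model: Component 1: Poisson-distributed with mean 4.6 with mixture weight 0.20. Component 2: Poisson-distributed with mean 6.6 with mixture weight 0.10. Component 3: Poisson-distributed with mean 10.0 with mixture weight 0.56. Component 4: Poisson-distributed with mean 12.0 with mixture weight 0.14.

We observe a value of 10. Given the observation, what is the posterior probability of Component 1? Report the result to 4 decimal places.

0.0253

Apply Bayes' rule: the posterior for each component is proportional to its prior times its likelihood at x.
Poisson probabilities:
  p_1 = 0.0117506
  p_2 = 0.058794
  p_3 = 0.12511
  p_4 = 0.104837
Prior × likelihood for each component:
  π_1·p_1 = 0.20 × 0.0117506 = 0.00235012
  π_2·p_2 = 0.10 × 0.058794 = 0.0058794
  π_3·p_3 = 0.56 × 0.12511 = 0.0700616
  π_4·p_4 = 0.14 × 0.104837 = 0.0146772
Normaliser: 0.00235012 + 0.0058794 + 0.0700616 + 0.0146772 = 0.0929684
P(Component 1 | the observation) ≈ 0.0253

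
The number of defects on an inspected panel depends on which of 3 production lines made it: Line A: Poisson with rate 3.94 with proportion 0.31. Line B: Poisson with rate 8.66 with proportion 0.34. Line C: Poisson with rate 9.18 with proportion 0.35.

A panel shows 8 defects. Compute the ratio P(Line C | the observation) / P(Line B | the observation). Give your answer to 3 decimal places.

0.976

Since P(k|x) ∝ P(Z=k) f_k(x), the posterior odds are P(Z=i) f_i(x) / (P(Z=j) f_j(x)).
Component likelihoods at x = 8 defects:
  p_A = 0.028011
  p_B = 0.136029
  p_C = 0.128943
Odds = (0.35/0.34) × (0.128943/0.136029) = 1.02941 × 0.947906 ≈ 0.976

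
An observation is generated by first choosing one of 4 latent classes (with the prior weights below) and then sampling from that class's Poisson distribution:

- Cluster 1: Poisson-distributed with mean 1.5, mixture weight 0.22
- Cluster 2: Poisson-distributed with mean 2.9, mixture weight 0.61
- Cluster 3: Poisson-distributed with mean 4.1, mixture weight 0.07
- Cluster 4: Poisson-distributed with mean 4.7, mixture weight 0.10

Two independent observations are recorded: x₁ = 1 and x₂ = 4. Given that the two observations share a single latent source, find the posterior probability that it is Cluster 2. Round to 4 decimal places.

0.7527

Apply Bayes' rule: the posterior for each component is proportional to its prior times its likelihood at x.
Since both observations come from the same component, the likelihood for component k is f_k(x₁)·f_k(x₂).
  p_1 = [e^(−1.5)·1.5^1/1! = 0.334695] × [0.0470665] = 0.0157529
  p_2 = [e^(−2.9)·2.9^1/1! = 0.159567] × [0.162154] = 0.0258744
  p_3 = [e^(−4.1)·4.1^1/1! = 0.067948] × [0.195127] = 0.0132585
  p_4 = [e^(−4.7)·4.7^1/1! = 0.0427478] × [0.184925] = 0.00790515
Unnormalised posteriors:
  P(Z=1)·p_1 = 0.22 × 0.0157529 = 0.00346565
  P(Z=2)·p_2 = 0.61 × 0.0258744 = 0.0157834
  P(Z=3)·p_3 = 0.07 × 0.0132585 = 0.000928093
  P(Z=4)·p_4 = 0.10 × 0.00790515 = 0.000790515
Marginal: 0.00346565 + 0.0157834 + 0.000928093 + 0.000790515 = 0.0209677
P(Cluster 2 | data) = 0.0157834 / 0.0209677 ≈ 0.7527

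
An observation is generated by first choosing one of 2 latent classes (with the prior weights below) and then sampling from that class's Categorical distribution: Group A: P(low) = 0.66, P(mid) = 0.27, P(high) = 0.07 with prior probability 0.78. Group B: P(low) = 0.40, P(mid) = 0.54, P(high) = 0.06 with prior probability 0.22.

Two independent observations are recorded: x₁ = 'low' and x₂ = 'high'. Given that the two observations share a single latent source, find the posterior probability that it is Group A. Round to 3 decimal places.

0.872

Posterior ∝ prior × likelihood, so P(k | x) ∝ π_k f_k(x); normalise over all components.
Since both observations come from the same component, the likelihood for component k is f_k(x₁)·f_k(x₂).
  p_A = [0.66] × [0.07] = 0.0462
  p_B = [0.4] × [0.06] = 0.024
Prior × likelihood for each component:
  π_A·p_A = 0.78 × 0.0462 = 0.036036
  π_B·p_B = 0.22 × 0.024 = 0.00528
Sum: 0.036036 + 0.00528 = 0.041316
So the posterior for Group A is 0.036036 / 0.041316 ≈ 0.872.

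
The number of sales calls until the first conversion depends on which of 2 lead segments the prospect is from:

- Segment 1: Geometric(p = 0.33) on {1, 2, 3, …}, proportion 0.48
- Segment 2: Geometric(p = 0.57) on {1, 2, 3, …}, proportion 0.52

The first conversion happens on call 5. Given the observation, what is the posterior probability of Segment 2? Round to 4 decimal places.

The responsibility of component k is π_k f_k(x) divided by Σ_j π_j f_j(x).
Component likelihoods at x = 5:
  L_1 = 0.0664987
  L_2 = 0.0194872
Weight by the priors:
  π_1·L_1 = 0.48 × 0.0664987 = 0.0319194
  π_2·L_2 = 0.52 × 0.0194872 = 0.0101333
Denominator: 0.0319194 + 0.0101333 = 0.0420527
P(Segment 2 | x) = 0.0101333 / 0.0420527 ≈ 0.2410

0.2410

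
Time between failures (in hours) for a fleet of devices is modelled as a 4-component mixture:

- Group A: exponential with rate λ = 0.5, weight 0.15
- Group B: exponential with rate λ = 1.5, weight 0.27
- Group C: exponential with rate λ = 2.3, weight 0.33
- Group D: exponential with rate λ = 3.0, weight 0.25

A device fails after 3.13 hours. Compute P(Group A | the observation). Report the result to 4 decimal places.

Apply Bayes' rule: the posterior for each component is proportional to its prior times its likelihood at x.
Exponential densities:
  p_A = 0.104544
  p_B = 0.0137113
  p_C = 0.00171887
  p_D = 0.000250666
Weight by the priors:
  P(Z=A)·p_A = 0.15 × 0.104544 = 0.0156816
  P(Z=B)·p_B = 0.27 × 0.0137113 = 0.00370205
  P(Z=C)·p_C = 0.33 × 0.00171887 = 0.000567226
  P(Z=D)·p_D = 0.25 × 0.000250666 = 6.26666e-05
Normaliser: 0.0156816 + 0.00370205 + 0.000567226 + 6.26666e-05 = 0.0200135
P(Group A | 3.13 hours) = 0.0156816 / 0.0200135 ≈ 0.7835

0.7835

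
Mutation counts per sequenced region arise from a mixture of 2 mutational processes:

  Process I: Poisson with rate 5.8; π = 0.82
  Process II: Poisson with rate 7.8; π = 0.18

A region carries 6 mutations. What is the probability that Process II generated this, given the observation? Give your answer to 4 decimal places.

0.1495

Apply Bayes' rule: the posterior for each component is proportional to its prior times its likelihood at x.
Evaluate each component's likelihood at the observed value:
  p_I = 0.160076
  p_II = 0.128156
Weight by the priors:
  P(Z=I)·p_I = 0.82 × 0.160076 = 0.131263
  P(Z=II)·p_II = 0.18 × 0.128156 = 0.023068
Evidence: 0.131263 + 0.023068 = 0.154331
So the posterior for Process II is 0.023068 / 0.154331 ≈ 0.1495.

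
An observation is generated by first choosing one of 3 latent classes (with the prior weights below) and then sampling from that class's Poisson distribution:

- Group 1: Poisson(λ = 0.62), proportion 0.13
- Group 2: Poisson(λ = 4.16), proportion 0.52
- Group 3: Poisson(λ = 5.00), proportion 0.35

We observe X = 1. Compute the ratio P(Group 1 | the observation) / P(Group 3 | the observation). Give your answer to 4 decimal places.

3.6771

Since P(k|x) ∝ w_k f_k(x), the posterior odds are w_i f_i(x) / (w_j f_j(x)).
Evaluate each component's likelihood at the observed value:
  p_1 = e^(−0.62)·0.62^1/1! = 0.333526
  p_2 = e^(−4.16)·4.16^1/1! = 0.0649274
  p_3 = e^(−5.00)·5.00^1/1! = 0.0336897
0.0433583 / 0.0117914 ≈ 3.6771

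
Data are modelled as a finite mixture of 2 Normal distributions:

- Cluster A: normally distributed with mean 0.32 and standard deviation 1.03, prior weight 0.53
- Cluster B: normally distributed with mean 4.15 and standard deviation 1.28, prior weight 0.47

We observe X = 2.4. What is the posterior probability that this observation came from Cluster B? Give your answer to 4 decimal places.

P(component k | x) = π_k·f_k(x) / marginal(x), where marginal(x) = Σ_j π_j·f_j(x).
Evaluate each component's likelihood at the observed value:
  p_A = (1/(1.03·√(2π)))·exp(−(2.4−0.32)²/(2·1.03²)) = 0.387323·exp(-2.03902) = 0.0504123
  p_B = (1/(1.28·√(2π)))·exp(−(2.4−4.15)²/(2·1.28²)) = 0.311674·exp(-0.93460) = 0.122408
Unnormalised posteriors:
  π_A·p_A = 0.53 × 0.0504123 = 0.0267185
  π_B·p_B = 0.47 × 0.122408 = 0.0575315
Normaliser: 0.0267185 + 0.0575315 = 0.08425
P(Cluster B | data) = 0.0575315 / 0.08425 ≈ 0.6829

0.6829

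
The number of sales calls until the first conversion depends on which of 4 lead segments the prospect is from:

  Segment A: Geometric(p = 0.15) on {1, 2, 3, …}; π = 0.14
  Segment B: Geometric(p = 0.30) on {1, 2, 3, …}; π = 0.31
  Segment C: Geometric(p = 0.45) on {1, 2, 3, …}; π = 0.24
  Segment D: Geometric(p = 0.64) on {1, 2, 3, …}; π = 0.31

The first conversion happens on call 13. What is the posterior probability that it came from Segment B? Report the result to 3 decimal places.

0.295

Posterior ∝ prior × likelihood, so P(k | x) ∝ π_k f_k(x); normalise over all components.
Component likelihoods at x = 13:
  L_A = 0.0213363
  L_B = 0.00415239
  L_C = 0.000344798
  L_D = 3.03256e-06
Prior × likelihood for each component:
  π_A·L_A = 0.14 × 0.0213363 = 0.00298708
  π_B·L_B = 0.31 × 0.00415239 = 0.00128724
  π_C·L_C = 0.24 × 0.000344798 = 8.27515e-05
  π_D·L_D = 0.31 × 3.03256e-06 = 9.40095e-07
Marginal: 0.00298708 + 0.00128724 + 8.27515e-05 + 9.40095e-07 = 0.00435801
So the posterior for Segment B is 0.00128724 / 0.00435801 ≈ 0.295.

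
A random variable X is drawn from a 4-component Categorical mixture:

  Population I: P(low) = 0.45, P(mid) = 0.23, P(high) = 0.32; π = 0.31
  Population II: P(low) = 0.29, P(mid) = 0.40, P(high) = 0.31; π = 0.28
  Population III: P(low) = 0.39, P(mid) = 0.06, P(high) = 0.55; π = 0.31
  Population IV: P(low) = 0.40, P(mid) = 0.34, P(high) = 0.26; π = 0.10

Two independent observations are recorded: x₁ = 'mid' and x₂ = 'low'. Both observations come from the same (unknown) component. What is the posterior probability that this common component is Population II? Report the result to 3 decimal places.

By Bayes' theorem, P(k | x) = w_k f_k(x) / Σ_j w_j f_j(x).
Since both observations come from the same component, the likelihood for component k is f_k(x₁)·f_k(x₂).
  L_I = [0.23] × [0.45] = 0.1035
  L_II = [0.4] × [0.29] = 0.116
  L_III = [0.06] × [0.39] = 0.0234
  L_IV = [0.34] × [0.4] = 0.136
Multiply by the mixture weights:
  w_I·L_I = 0.31 × 0.1035 = 0.032085
  w_II·L_II = 0.28 × 0.116 = 0.03248
  w_III·L_III = 0.31 × 0.0234 = 0.007254
  w_IV·L_IV = 0.10 × 0.136 = 0.0136
Evidence: 0.032085 + 0.03248 + 0.007254 + 0.0136 = 0.085419
P(Population II | x₁,x₂) ≈ 0.380

0.380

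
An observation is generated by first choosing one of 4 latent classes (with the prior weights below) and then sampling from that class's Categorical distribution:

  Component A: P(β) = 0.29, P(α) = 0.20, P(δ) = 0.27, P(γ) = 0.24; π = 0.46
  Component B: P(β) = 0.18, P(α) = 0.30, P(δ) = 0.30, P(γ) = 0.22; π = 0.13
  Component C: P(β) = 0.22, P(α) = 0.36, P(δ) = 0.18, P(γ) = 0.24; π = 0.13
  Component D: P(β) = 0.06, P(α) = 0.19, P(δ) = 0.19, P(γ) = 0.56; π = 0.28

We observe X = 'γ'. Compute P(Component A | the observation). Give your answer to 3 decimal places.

By Bayes' theorem, P(k | x) = w_k f_k(x) / Σ_j w_j f_j(x).
Evaluate each component's likelihood at the observed value:
  p_A = P(γ | comp) = 0.24
  p_B = P(γ | comp) = 0.22
  p_C = P(γ | comp) = 0.24
  p_D = P(γ | comp) = 0.56
Weight by the priors:
  w_A·p_A = 0.46 × 0.24 = 0.1104
  w_B·p_B = 0.13 × 0.22 = 0.0286
  w_C·p_C = 0.13 × 0.24 = 0.0312
  w_D·p_D = 0.28 × 0.56 = 0.1568
Marginal: 0.1104 + 0.0286 + 0.0312 + 0.1568 = 0.327
Responsibility of Component A: 0.1104 / 0.327 ≈ 0.338

0.338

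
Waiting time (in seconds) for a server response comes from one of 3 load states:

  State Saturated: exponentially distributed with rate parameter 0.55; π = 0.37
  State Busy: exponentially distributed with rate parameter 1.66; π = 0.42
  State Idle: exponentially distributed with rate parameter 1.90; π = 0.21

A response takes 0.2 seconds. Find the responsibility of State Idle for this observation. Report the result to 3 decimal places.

0.286

Apply Bayes' rule: the posterior for each component is proportional to its prior times its likelihood at x.
Component likelihoods at x = 0.2 seconds:
  f_Saturated = 0.492709
  f_Busy = 1.19103
  f_Idle = 1.29934
Weight by the priors:
  P(Z=Saturated)·f_Saturated = 0.37 × 0.492709 = 0.182302
  P(Z=Busy)·f_Busy = 0.42 × 1.19103 = 0.500232
  P(Z=Idle)·f_Idle = 0.21 × 1.29934 = 0.272861
Normaliser: 0.182302 + 0.500232 + 0.272861 = 0.955395
So the posterior for State Idle is 0.272861 / 0.955395 ≈ 0.286.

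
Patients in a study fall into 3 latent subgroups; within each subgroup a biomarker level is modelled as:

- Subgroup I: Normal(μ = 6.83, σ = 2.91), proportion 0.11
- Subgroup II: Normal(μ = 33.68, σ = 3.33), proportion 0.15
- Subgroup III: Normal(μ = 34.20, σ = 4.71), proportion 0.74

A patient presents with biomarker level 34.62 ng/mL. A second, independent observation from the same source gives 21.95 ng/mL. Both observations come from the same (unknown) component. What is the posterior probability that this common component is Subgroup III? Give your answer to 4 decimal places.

The responsibility of component k is P(Z=k) f_k(x) divided by Σ_j P(Z=j) f_j(x).
Since both observations come from the same component, the likelihood for component k is f_k(x₁)·f_k(x₂).
  L_I = [2.15456e-21] × [1.8822e-07] = 4.0553e-28
  L_II = [0.115123] × [0.00024214] = 2.7876e-05
  L_III = [0.084365] × [0.0028775] = 0.00024276
Unnormalised posteriors:
  P(Z=I)·L_I = 0.11 × 4.0553e-28 = 4.46083e-29
  P(Z=II)·L_II = 0.15 × 2.7876e-05 = 4.18139e-06
  P(Z=III)·L_III = 0.74 × 0.00024276 = 0.000179642
Evidence: 4.46083e-29 + 4.18139e-06 + 0.000179642 = 0.000183824
Responsibility of Subgroup III: 0.000179642 / 0.000183824 ≈ 0.9773

0.9773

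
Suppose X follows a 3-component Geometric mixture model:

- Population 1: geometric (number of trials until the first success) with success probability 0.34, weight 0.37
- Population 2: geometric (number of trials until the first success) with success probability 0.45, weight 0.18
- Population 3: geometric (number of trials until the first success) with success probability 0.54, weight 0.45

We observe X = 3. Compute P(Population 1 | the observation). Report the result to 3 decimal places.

By Bayes' theorem, P(k | x) = π_k f_k(x) / Σ_j π_j f_j(x).
Component likelihoods at x = 3:
  f_1 = 0.34·(1−0.34)^2 = 0.34·0.4356 = 0.148104
  f_2 = 0.45·(1−0.45)^2 = 0.45·0.3025 = 0.136125
  f_3 = 0.54·(1−0.54)^2 = 0.54·0.2116 = 0.114264
Prior × likelihood for each component:
  π_1·f_1 = 0.37 × 0.148104 = 0.0547985
  π_2·f_2 = 0.18 × 0.136125 = 0.0245025
  π_3·f_3 = 0.45 × 0.114264 = 0.0514188
Denominator: 0.0547985 + 0.0245025 + 0.0514188 = 0.13072
P(Population 1 | 3) = 0.0547985 / 0.13072 ≈ 0.419

0.419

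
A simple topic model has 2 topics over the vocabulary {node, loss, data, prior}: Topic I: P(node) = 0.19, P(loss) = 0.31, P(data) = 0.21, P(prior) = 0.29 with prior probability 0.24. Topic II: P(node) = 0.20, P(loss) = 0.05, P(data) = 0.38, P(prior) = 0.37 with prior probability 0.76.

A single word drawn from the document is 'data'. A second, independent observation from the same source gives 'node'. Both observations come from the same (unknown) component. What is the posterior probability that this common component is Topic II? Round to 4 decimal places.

By Bayes' theorem, P(k | x) = π_k f_k(x) / Σ_j π_j f_j(x).
Since both observations come from the same component, the likelihood for component k is f_k(x₁)·f_k(x₂).
  p_I = [P(data | comp) = 0.21] × [0.19] = 0.0399
  p_II = [P(data | comp) = 0.38] × [0.2] = 0.076
Multiply by the mixture weights:
  π_I·p_I = 0.24 × 0.0399 = 0.009576
  π_II·p_II = 0.76 × 0.076 = 0.05776
Normaliser: 0.009576 + 0.05776 = 0.067336
P(Topic II | x₁,x₂) = 0.05776 / 0.067336 ≈ 0.8578

0.8578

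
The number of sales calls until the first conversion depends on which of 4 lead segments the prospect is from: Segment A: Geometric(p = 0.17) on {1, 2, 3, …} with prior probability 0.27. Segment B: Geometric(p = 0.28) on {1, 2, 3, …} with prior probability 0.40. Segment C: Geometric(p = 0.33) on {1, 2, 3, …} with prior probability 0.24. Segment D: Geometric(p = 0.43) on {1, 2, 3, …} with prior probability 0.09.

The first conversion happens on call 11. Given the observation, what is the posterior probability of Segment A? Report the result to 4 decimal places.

By Bayes' theorem, P(k | x) = P(Z=k) f_k(x) / Σ_j P(Z=j) f_j(x).
Evaluate each component's likelihood at the observed value:
  f_A = 0.17·(1−0.17)^10 = 0.17·0.15516 = 0.0263773
  f_B = 0.28·(1−0.28)^10 = 0.28·0.0374391 = 0.0104829
  f_C = 0.33·(1−0.33)^10 = 0.33·0.0182284 = 0.00601536
  f_D = 0.43·(1−0.43)^10 = 0.43·0.00362033 = 0.00155674
Unnormalised posteriors:
  P(Z=A)·f_A = 0.27 × 0.0263773 = 0.00712186
  P(Z=B)·f_B = 0.40 × 0.0104829 = 0.00419317
  P(Z=C)·f_C = 0.24 × 0.00601536 = 0.00144369
  P(Z=D)·f_D = 0.09 × 0.00155674 = 0.000140107
Denominator: 0.00712186 + 0.00419317 + 0.00144369 + 0.000140107 = 0.0128988
Responsibility of Segment A: 0.00712186 / 0.0128988 ≈ 0.5521

0.5521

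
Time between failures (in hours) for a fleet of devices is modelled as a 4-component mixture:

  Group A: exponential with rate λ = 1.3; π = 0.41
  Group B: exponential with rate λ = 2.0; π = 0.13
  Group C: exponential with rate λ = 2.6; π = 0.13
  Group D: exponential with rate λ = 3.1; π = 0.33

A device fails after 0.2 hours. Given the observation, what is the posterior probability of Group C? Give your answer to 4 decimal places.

The responsibility of component k is π_k f_k(x) divided by Σ_j π_j f_j(x).
Component likelihoods at x = 0.2 hours:
  f_A = 1.3·e^(−1.3·0.2) = 1.3·e^(−0.2600) = 1.00237
  f_B = 2.0·e^(−2.0·0.2) = 2.0·e^(−0.4000) = 1.34064
  f_C = 2.6·e^(−2.6·0.2) = 2.6·e^(−0.5200) = 1.54575
  f_D = 3.1·e^(−3.1·0.2) = 3.1·e^(−0.6200) = 1.66763
Multiply by the mixture weights:
  π_A·f_A = 0.41 × 1.00237 = 0.41097
  π_B·f_B = 0.13 × 1.34064 = 0.174283
  π_C·f_C = 0.13 × 1.54575 = 0.200948
  π_D·f_D = 0.33 × 1.66763 = 0.550317
Marginal: 0.41097 + 0.174283 + 0.200948 + 0.550317 = 1.33652
P(Group C | 0.2 hours) = 0.200948 / 1.33652 ≈ 0.1504

0.1504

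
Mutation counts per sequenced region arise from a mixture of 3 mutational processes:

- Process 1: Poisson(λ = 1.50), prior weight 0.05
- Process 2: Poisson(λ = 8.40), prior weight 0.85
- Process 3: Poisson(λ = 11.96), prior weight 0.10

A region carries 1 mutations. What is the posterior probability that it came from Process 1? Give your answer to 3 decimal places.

The responsibility of component k is π_k f_k(x) divided by Σ_j π_j f_j(x).
Poisson probabilities:
  f_1 = e^(−1.50)·1.50^1/1! = 0.334695
  f_2 = e^(−8.40)·8.40^1/1! = 0.00188889
  f_3 = e^(−11.96)·11.96^1/1! = 7.64838e-05
Unnormalised posteriors:
  π_1·f_1 = 0.05 × 0.334695 = 0.0167348
  π_2·f_2 = 0.85 × 0.00188889 = 0.00160555
  π_3·f_3 = 0.10 × 7.64838e-05 = 7.64838e-06
Denominator: 0.0167348 + 0.00160555 + 7.64838e-06 = 0.018348
So the posterior for Process 1 is 0.0167348 / 0.018348 ≈ 0.912.

0.912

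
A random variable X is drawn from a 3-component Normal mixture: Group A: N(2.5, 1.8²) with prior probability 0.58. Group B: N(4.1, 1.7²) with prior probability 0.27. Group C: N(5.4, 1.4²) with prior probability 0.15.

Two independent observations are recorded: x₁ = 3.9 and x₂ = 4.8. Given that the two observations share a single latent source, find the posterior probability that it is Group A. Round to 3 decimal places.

The responsibility of component k is w_k f_k(x) divided by Σ_j w_j f_j(x).
Since both observations come from the same component, the likelihood for component k is f_k(x₁)·f_k(x₂).
  f_A = [0.163786] × [0.0979711] = 0.0160463
  f_B = [0.233054] × [0.215598] = 0.0502458
  f_C = [0.160511] × [0.259955] = 0.0417257
Multiply by the mixture weights:
  w_A·f_A = 0.58 × 0.0160463 = 0.00930685
  w_B·f_B = 0.27 × 0.0502458 = 0.0135664
  w_C·f_C = 0.15 × 0.0417257 = 0.00625886
Marginal: 0.00930685 + 0.0135664 + 0.00625886 = 0.0291321
P(Group A | x₁,x₂) = 0.00930685 / 0.0291321 ≈ 0.319

0.319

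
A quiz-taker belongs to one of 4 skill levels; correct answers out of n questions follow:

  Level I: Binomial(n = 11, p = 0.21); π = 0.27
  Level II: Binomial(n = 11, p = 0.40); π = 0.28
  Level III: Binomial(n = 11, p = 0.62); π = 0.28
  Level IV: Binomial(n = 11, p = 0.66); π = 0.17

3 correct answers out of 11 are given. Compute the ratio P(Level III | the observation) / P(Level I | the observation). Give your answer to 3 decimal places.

Posterior odds = (w_i f_i(x)) / (w_j f_j(x)); the normalising sum cancels.
Binomial probabilities:
  L_I = C(11,3)·0.21^3·0.79^8 = 165·0.009261·0.151711 = 0.231824
  L_II = C(11,3)·0.40^3·0.60^8 = 165·0.064·0.0167962 = 0.177367
  L_III = C(11,3)·0.62^3·0.38^8 = 165·0.238328·0.000434779 = 0.0170973
  L_IV = C(11,3)·0.66^3·0.34^8 = 165·0.287496·0.000178579 = 0.00847124
0.00478725 / 0.0625925 ≈ 0.076

0.076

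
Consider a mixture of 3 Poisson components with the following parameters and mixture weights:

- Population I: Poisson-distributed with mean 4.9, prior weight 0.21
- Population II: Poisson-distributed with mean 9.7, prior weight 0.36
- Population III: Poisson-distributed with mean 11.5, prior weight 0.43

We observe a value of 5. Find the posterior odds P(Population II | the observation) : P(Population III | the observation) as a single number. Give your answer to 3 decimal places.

2.162

Since P(k|x) ∝ π_k f_k(x), the posterior odds are π_i f_i(x) / (π_j f_j(x)).
Evaluate each component's likelihood at the observed value:
  p_I = 0.17529
  p_II = 0.0438552
  p_III = 0.0169794
0.0157879 / 0.00730113 ≈ 2.162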